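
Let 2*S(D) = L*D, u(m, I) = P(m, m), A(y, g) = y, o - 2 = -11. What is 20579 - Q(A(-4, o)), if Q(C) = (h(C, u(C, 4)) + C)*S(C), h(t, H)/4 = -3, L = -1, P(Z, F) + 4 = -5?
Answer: 20611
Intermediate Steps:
o = -9 (o = 2 - 11 = -9)
P(Z, F) = -9 (P(Z, F) = -4 - 5 = -9)
u(m, I) = -9
h(t, H) = -12 (h(t, H) = 4*(-3) = -12)
S(D) = -D/2 (S(D) = (-D)/2 = -D/2)
Q(C) = -C*(-12 + C)/2 (Q(C) = (-12 + C)*(-C/2) = -C*(-12 + C)/2)
20579 - Q(A(-4, o)) = 20579 - (-4)*(12 - 1*(-4))/2 = 20579 - (-4)*(12 + 4)/2 = 20579 - (-4)*16/2 = 20579 - 1*(-32) = 20579 + 32 = 20611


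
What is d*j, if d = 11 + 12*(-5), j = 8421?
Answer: -412629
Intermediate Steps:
d = -49 (d = 11 - 60 = -49)
d*j = -49*8421 = -412629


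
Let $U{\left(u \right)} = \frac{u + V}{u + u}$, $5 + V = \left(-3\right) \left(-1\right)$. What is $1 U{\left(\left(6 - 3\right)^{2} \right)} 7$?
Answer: $\frac{49}{18} \approx 2.7222$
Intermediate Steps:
$V = -2$ ($V = -5 - -3 = -5 + 3 = -2$)
$U{\left(u \right)} = \frac{-2 + u}{2 u}$ ($U{\left(u \right)} = \frac{u - 2}{u + u} = \frac{-2 + u}{2 u}$)
$1 U{\left(\left(6 - 3\right)^{2} \right)} 7 = 1 \frac{-2 + \left(6 - 3\right)^{2}}{2 \left(6 - 3\right)^{2}} \cdot 7 = 1 \frac{-2 + 3^{2}}{2 \cdot 3^{2}} \cdot 7 = 1 \frac{-2 + 9}{2 \cdot 9} \cdot 7 = 1 \cdot \frac{1}{2} \cdot \frac{1}{9} \cdot 7 \cdot 7 = 1 \cdot \frac{7}{18} \cdot 7 = \frac{7}{18} \cdot 7 = \frac{49}{18}$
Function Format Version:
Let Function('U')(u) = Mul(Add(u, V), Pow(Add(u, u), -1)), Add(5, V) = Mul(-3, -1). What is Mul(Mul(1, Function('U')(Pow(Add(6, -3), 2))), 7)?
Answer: Rational(49, 18) ≈ 2.7222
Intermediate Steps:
V = -2 (V = Add(-5, Mul(-3, -1)) = Add(-5, 3) = -2)
Function('U')(u) = Mul(Rational(1, 2), Pow(u, -1), Add(-2, u)) (Function('U')(u) = Mul(Add(u, -2), Pow(Add(u, u), -1)) = Mul(Add(-2, u), Pow(Mul(2, u), -1)) = Mul(Add(-2, u), Mul(Rational(1, 2), Pow(u, -1))) = Mul(Rational(1, 2), Pow(u, -1), Add(-2, u)))
Mul(Mul(1, Function('U')(Pow(Add(6, -3), 2))), 7) = Mul(Mul(1, Mul(Rational(1, 2), Pow(Pow(Add(6, -3), 2), -1), Add(-2, Pow(Add(6, -3), 2)))), 7) = Mul(Mul(1, Mul(Rational(1, 2), Pow(Pow(3, 2), -1), Add(-2, Pow(3, 2)))), 7) = Mul(Mul(1, Mul(Rational(1, 2), Pow(9, -1), Add(-2, 9))), 7) = Mul(Mul(1, Mul(Rational(1, 2), Rational(1, 9), 7)), 7) = Mul(Mul(1, Rational(7, 18)), 7) = Mul(Rational(7, 18), 7) = Rational(49, 18)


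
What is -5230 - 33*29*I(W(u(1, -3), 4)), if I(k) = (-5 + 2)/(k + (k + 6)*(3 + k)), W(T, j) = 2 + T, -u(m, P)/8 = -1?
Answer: -1137269/218 ≈ -5216.8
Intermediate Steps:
u(m, P) = 8 (u(m, P) = -8*(-1) = 8)
I(k) = -3/(k + (3 + k)*(6 + k)) (I(k) = -3/(k + (6 + k)*(3 + k)) = -3/(k + (3 + k)*(6 + k)))
-5230 - 33*29*I(W(u(1, -3), 4)) = -5230 - 33*29*(-3/(18 + (2 + 8)² + 10*(2 + 8))) = -5230 - 957*(-3/(18 + 10² + 10*10)) = -5230 - 957*(-3/(18 + 100 + 100)) = -5230 - 957*(-3/218) = -5230 - 957*(-3*1/218) = -5230 - 957*(-3)/218 = -5230 - 1*(-2871/218) = -5230 + 2871/218 = -1137269/218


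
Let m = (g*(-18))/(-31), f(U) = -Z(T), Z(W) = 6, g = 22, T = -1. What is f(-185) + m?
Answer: 210/31 ≈ 6.7742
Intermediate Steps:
f(U) = -6 (f(U) = -1*6 = -6)
m = 396/31 (m = (22*(-18))/(-31) = -396*(-1/31) = 396/31 ≈ 12.774)
f(-185) + m = -6 + 396/31 = 210/31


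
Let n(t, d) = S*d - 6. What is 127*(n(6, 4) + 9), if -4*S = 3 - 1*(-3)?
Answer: -381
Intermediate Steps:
S = -3/2 (S = -(3 - 1*(-3))/4 = -(3 + 3)/4 = -1/4*6 = -3/2 ≈ -1.5000)
n(t, d) = -6 - 3*d/2 (n(t, d) = -3*d/2 - 6 = -6 - 3*d/2)
127*(n(6, 4) + 9) = 127*((-6 - 3/2*4) + 9) = 127*((-6 - 6) + 9) = 127*(-12 + 9) = 127*(-3) = -381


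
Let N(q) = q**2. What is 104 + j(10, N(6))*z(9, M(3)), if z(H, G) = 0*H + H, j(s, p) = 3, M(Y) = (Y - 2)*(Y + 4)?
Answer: 131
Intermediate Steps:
M(Y) = (-2 + Y)*(4 + Y)
z(H, G) = H (z(H, G) = 0 + H = H)
104 + j(10, N(6))*z(9, M(3)) = 104 + 3*9 = 104 + 27 = 131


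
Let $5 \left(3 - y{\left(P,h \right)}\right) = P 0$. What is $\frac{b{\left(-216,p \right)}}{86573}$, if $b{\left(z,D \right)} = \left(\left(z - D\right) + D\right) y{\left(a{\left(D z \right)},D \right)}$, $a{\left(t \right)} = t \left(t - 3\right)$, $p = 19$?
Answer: $- \frac{648}{86573} \approx -0.007485$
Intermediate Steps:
$a{\left(t \right)} = t \left(-3 + t\right)$
$y{\left(P,h \right)} = 3$ ($y{\left(P,h \right)} = 3 - \frac{P 0}{5} = 3 - 0 = 3 + 0 = 3$)
$b{\left(z,D \right)} = 3 z$ ($b{\left(z,D \right)} = \left(\left(z - D\right) + D\right) 3 = z 3 = 3 z$)
$\frac{b{\left(-216,p \right)}}{86573} = \frac{3 \left(-216\right)}{86573} = \left(-648\right) \frac{1}{86573} = - \frac{648}{86573}$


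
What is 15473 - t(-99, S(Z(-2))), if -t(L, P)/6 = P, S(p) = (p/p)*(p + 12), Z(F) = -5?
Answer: 15515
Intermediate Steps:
S(p) = 12 + p (S(p) = 1*(12 + p) = 12 + p)
t(L, P) = -6*P
15473 - t(-99, S(Z(-2))) = 15473 - (-6)*(12 - 5) = 15473 - (-6)*7 = 15473 - 1*(-42) = 15473 + 42 = 15515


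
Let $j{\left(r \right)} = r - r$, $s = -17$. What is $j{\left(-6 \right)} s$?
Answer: $0$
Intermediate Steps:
$j{\left(r \right)} = 0$
$j{\left(-6 \right)} s = 0 \left(-17\right) = 0$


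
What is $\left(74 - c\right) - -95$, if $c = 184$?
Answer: $-15$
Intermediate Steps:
$\left(74 - c\right) - -95 = \left(74 - 184\right) - -95 = \left(74 - 184\right) + 95 = -110 + 95 = -15$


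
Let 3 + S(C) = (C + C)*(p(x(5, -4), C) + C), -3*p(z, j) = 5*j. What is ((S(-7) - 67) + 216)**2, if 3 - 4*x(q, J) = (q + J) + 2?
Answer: 58564/9 ≈ 6507.1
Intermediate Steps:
x(q, J) = 1/4 - J/4 - q/4 (x(q, J) = 3/4 - ((q + J) + 2)/4 = 3/4 - ((J + q) + 2)/4 = 3/4 - (2 + J + q)/4 = 3/4 + (-1/2 - J/4 - q/4) = 1/4 - J/4 - q/4)
p(z, j) = -5*j/3
S(C) = -3 - 4*C**2/3 (S(C) = -3 + (C + C)*(-5*C/3 + C) = -3 + (2*C)*(-2*C/3) = -3 - 4*C**2/3)
((S(-7) - 67) + 216)**2 = (((-3 - 4/3*(-7)**2) - 67) + 216)**2 = (((-3 - 4/3*49) - 67) + 216)**2 = (((-3 - 196/3) - 67) + 216)**2 = ((-205/3 - 67) + 216)**2 = (-406/3 + 216)**2 = (242/3)**2 = 58564/9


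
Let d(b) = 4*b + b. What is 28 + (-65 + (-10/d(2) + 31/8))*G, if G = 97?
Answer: -47985/8 ≈ -5998.1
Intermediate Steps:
d(b) = 5*b
28 + (-65 + (-10/d(2) + 31/8))*G = 28 + (-65 + (-10/(5*2) + 31/8))*97 = 28 + (-65 + (-10/10 + 31*(⅛)))*97 = 28 + (-65 + (-10*⅒ + 31/8))*97 = 28 + (-65 + (-1 + 31/8))*97 = 28 + (-65 + 23/8)*97 = 28 - 497/8*97 = 28 - 48209/8 = -47985/8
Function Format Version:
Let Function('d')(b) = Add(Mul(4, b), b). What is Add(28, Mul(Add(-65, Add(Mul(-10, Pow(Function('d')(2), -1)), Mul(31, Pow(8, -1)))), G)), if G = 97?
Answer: Rational(-47985, 8) ≈ -5998.1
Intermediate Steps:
Function('d')(b) = Mul(5, b)
Add(28, Mul(Add(-65, Add(Mul(-10, Pow(Function('d')(2), -1)), Mul(31, Pow(8, -1)))), G)) = Add(28, Mul(Add(-65, Add(Mul(-10, Pow(Mul(5, 2), -1)), Mul(31, Pow(8, -1)))), 97)) = Add(28, Mul(Add(-65, Add(Mul(-10, Pow(10, -1)), Mul(31, Rational(1, 8)))), 97)) = Add(28, Mul(Add(-65, Add(Mul(-10, Rational(1, 10)), Rational(31, 8))), 97)) = Add(28, Mul(Add(-65, Add(-1, Rational(31, 8))), 97)) = Add(28, Mul(Add(-65, Rational(23, 8)), 97)) = Add(28, Mul(Rational(-497, 8), 97)) = Add(28, Rational(-48209, 8)) = Rational(-47985, 8)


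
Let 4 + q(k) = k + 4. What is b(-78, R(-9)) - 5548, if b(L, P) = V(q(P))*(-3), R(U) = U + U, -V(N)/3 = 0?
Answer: -5548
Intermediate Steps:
q(k) = k (q(k) = -4 + (k + 4) = -4 + (4 + k) = k)
V(N) = 0 (V(N) = -3*0 = 0)
R(U) = 2*U
b(L, P) = 0 (b(L, P) = 0*(-3) = 0)
b(-78, R(-9)) - 5548 = 0 - 5548 = -5548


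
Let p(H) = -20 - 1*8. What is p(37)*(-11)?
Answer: 308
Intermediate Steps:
p(H) = -28 (p(H) = -20 - 8 = -28)
p(37)*(-11) = -28*(-11) = 308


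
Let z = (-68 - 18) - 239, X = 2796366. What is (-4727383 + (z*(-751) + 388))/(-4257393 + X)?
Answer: 4482920/1461027 ≈ 3.0683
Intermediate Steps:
z = -325 (z = -86 - 239 = -325)
(-4727383 + (z*(-751) + 388))/(-4257393 + X) = (-4727383 + (-325*(-751) + 388))/(-4257393 + 2796366) = (-4727383 + (244075 + 388))/(-1461027) = (-4727383 + 244463)*(-1/1461027) = -4482920*(-1/1461027) = 4482920/1461027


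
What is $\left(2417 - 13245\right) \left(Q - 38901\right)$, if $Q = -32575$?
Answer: $773942128$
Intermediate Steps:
$\left(2417 - 13245\right) \left(Q - 38901\right) = \left(2417 - 13245\right) \left(-32575 - 38901\right) = \left(-10828\right) \left(-71476\right) = 773942128$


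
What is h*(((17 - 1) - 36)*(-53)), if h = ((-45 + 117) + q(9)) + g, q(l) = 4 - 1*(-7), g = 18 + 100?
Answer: 213060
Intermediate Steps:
g = 118
q(l) = 11 (q(l) = 4 + 7 = 11)
h = 201 (h = ((-45 + 117) + 11) + 118 = (72 + 11) + 118 = 83 + 118 = 201)
h*(((17 - 1) - 36)*(-53)) = 201*(((17 - 1) - 36)*(-53)) = 201*((16 - 36)*(-53)) = 201*(-20*(-53)) = 201*1060 = 213060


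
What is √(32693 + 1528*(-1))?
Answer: √31165 ≈ 176.54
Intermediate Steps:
√(32693 + 1528*(-1)) = √(32693 - 1528) = √31165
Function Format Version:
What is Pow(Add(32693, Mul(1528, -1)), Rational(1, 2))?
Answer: Pow(31165, Rational(1, 2)) ≈ 176.54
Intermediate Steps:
Pow(Add(32693, Mul(1528, -1)), Rational(1, 2)) = Pow(Add(32693, -1528), Rational(1, 2)) = Pow(31165, Rational(1, 2))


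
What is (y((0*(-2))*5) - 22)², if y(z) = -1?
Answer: 529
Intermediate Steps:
(y((0*(-2))*5) - 22)² = (-1 - 22)² = (-23)² = 529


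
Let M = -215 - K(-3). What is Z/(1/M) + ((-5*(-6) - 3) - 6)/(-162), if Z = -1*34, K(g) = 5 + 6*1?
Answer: 414929/54 ≈ 7683.9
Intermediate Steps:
K(g) = 11 (K(g) = 5 + 6 = 11)
Z = -34
M = -226 (M = -215 - 1*11 = -215 - 11 = -226)
Z/(1/M) + ((-5*(-6) - 3) - 6)/(-162) = -34/(1/(-226)) + ((-5*(-6) - 3) - 6)/(-162) = -34/(-1/226) + ((30 - 3) - 6)*(-1/162) = -34*(-226) + (27 - 6)*(-1/162) = 7684 + 21*(-1/162) = 7684 - 7/54 = 414929/54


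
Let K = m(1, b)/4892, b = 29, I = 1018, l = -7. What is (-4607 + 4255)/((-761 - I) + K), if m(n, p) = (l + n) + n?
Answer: 1721984/8702873 ≈ 0.19786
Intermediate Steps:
m(n, p) = -7 + 2*n (m(n, p) = (-7 + n) + n = -7 + 2*n)
K = -5/4892 (K = (-7 + 2*1)/4892 = (-7 + 2)*(1/4892) = -5*1/4892 = -5/4892 ≈ -0.0010221)
(-4607 + 4255)/((-761 - I) + K) = (-4607 + 4255)/((-761 - 1*1018) - 5/4892) = -352/((-761 - 1018) - 5/4892) = -352/(-1779 - 5/4892) = -352/(-8702873/4892) = -352*(-4892/8702873) = 1721984/8702873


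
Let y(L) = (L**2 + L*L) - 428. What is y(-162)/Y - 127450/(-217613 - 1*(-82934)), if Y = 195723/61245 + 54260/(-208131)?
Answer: 9930980223504056350/559858657831203 ≈ 17738.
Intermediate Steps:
y(L) = -428 + 2*L**2 (y(L) = (L**2 + L**2) - 428 = 2*L**2 - 428 = -428 + 2*L**2)
Y = 4156985557/1416331455 (Y = 195723*(1/61245) + 54260*(-1/208131) = 21747/6805 - 54260/208131 = 4156985557/1416331455 ≈ 2.9350)
y(-162)/Y - 127450/(-217613 - 1*(-82934)) = (-428 + 2*(-162)**2)/(4156985557/1416331455) - 127450/(-217613 - 1*(-82934)) = (-428 + 2*26244)*(1416331455/4156985557) - 127450/(-217613 + 82934) = (-428 + 52488)*(1416331455/4156985557) - 127450/(-134679) = 52060*(1416331455/4156985557) - 127450*(-1/134679) = 73734215547300/4156985557 + 127450/134679 = 9930980223504056350/559858657831203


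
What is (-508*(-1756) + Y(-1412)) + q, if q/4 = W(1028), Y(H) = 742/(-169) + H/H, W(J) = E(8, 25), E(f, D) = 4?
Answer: 150758243/169 ≈ 8.9206e+5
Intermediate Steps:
W(J) = 4
Y(H) = -573/169 (Y(H) = 742*(-1/169) + 1 = -742/169 + 1 = -573/169)
q = 16 (q = 4*4 = 16)
(-508*(-1756) + Y(-1412)) + q = (-508*(-1756) - 573/169) + 16 = (892048 - 573/169) + 16 = 150755539/169 + 16 = 150758243/169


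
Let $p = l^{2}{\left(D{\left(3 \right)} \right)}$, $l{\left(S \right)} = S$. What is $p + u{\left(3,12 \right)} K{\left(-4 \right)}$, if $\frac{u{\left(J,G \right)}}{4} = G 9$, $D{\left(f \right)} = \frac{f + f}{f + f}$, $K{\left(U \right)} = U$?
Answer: $-1727$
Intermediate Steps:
$D{\left(f \right)} = 1$ ($D{\left(f \right)} = \frac{2 f}{2 f} = 2 f \frac{1}{2 f} = 1$)
$u{\left(J,G \right)} = 36 G$ ($u{\left(J,G \right)} = 4 G 9 = 4 \cdot 9 G = 36 G$)
$p = 1$ ($p = 1^{2} = 1$)
$p + u{\left(3,12 \right)} K{\left(-4 \right)} = 1 + 36 \cdot 12 \left(-4\right) = 1 + 432 \left(-4\right) = 1 - 1728 = -1727$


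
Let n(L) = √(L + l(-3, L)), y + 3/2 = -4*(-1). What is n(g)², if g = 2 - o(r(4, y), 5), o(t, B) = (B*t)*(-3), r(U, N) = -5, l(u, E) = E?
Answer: -146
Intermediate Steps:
y = 5/2 (y = -3/2 - 4*(-1) = -3/2 + 4 = 5/2 ≈ 2.5000)
o(t, B) = -3*B*t
g = -73 (g = 2 - (-3)*5*(-5) = 2 - 1*75 = 2 - 75 = -73)
n(L) = √2*√L (n(L) = √(L + L) = √(2*L) = √2*√L)
n(g)² = (√2*√(-73))² = (√2*(I*√73))² = (I*√146)² = -146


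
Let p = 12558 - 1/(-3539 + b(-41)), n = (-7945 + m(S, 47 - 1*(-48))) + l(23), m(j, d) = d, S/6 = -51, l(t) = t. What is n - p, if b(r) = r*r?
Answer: -37875331/1858 ≈ -20385.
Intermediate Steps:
S = -306 (S = 6*(-51) = -306)
b(r) = r²
n = -7827 (n = (-7945 + (47 - 1*(-48))) + 23 = (-7945 + (47 + 48)) + 23 = (-7945 + 95) + 23 = -7850 + 23 = -7827)
p = 23332765/1858 (p = 12558 - 1/(-3539 + (-41)²) = 12558 - 1/(-3539 + 1681) = 12558 - 1/(-1858) = 12558 - 1*(-1/1858) = 12558 + 1/1858 = 23332765/1858 ≈ 12558.)
n - p = -7827 - 1*23332765/1858 = -7827 - 23332765/1858 = -37875331/1858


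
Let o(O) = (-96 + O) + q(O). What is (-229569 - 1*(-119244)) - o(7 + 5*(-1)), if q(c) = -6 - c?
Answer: -110223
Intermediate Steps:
o(O) = -102 (o(O) = (-96 + O) + (-6 - O) = -102)
(-229569 - 1*(-119244)) - o(7 + 5*(-1)) = (-229569 - 1*(-119244)) - 1*(-102) = (-229569 + 119244) + 102 = -110325 + 102 = -110223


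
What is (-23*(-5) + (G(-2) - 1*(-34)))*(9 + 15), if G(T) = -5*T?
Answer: 3816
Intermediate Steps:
(-23*(-5) + (G(-2) - 1*(-34)))*(9 + 15) = (-23*(-5) + (-5*(-2) - 1*(-34)))*(9 + 15) = (115 + (10 + 34))*24 = (115 + 44)*24 = 159*24 = 3816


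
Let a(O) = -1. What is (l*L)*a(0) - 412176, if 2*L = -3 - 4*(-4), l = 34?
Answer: -412397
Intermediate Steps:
L = 13/2 (L = (-3 - 4*(-4))/2 = (-3 + 16)/2 = (½)*13 = 13/2 ≈ 6.5000)
(l*L)*a(0) - 412176 = (34*(13/2))*(-1) - 412176 = 221*(-1) - 412176 = -221 - 412176 = -412397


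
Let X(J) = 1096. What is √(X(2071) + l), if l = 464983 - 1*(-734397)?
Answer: 2*√300119 ≈ 1095.7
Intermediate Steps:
l = 1199380 (l = 464983 + 734397 = 1199380)
√(X(2071) + l) = √(1096 + 1199380) = √1200476 = 2*√300119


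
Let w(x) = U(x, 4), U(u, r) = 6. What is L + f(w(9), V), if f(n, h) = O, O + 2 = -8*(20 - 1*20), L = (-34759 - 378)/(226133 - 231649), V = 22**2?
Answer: 24105/5516 ≈ 4.3700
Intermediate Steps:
V = 484
w(x) = 6
L = 35137/5516 (L = -35137/(-5516) = -35137*(-1/5516) = 35137/5516 ≈ 6.3700)
O = -2 (O = -2 - 8*(20 - 1*20) = -2 - 8*(20 - 20) = -2 - 8*0 = -2 + 0 = -2)
f(n, h) = -2
L + f(w(9), V) = 35137/5516 - 2 = 24105/5516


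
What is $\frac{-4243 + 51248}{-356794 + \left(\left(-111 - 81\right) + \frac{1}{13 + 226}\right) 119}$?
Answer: $- \frac{11234195}{90734319} \approx -0.12381$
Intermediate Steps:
$\frac{-4243 + 51248}{-356794 + \left(\left(-111 - 81\right) + \frac{1}{13 + 226}\right) 119} = \frac{47005}{-356794 + \left(-192 + \frac{1}{239}\right) 119} = \frac{47005}{-356794 - \frac{5460553}{239}} = \frac{47005}{- \frac{90734319}{239}} = 47005 \left(- \frac{239}{90734319}\right) = - \frac{11234195}{90734319}$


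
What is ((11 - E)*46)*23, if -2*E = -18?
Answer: 2116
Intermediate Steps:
E = 9 (E = -½*(-18) = 9)
((11 - E)*46)*23 = ((11 - 1*9)*46)*23 = ((11 - 9)*46)*23 = (2*46)*23 = 92*23 = 2116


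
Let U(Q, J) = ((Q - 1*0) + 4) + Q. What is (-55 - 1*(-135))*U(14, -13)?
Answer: 2560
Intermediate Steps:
U(Q, J) = 4 + 2*Q (U(Q, J) = ((Q + 0) + 4) + Q = (Q + 4) + Q = (4 + Q) + Q = 4 + 2*Q)
(-55 - 1*(-135))*U(14, -13) = (-55 - 1*(-135))*(4 + 2*14) = (-55 + 135)*(4 + 28) = 80*32 = 2560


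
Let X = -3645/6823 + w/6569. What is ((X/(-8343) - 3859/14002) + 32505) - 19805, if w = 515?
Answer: 66493814593605213901/5235847033482882 ≈ 12700.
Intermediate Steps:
X = -20430160/44820287 (X = -3645/6823 + 515/6569 = -20430160/44820287 ≈ -0.45582)
((X/(-8343) - 3859/14002) + 32505) - 19805 = ((-20430160/44820287/(-8343) - 3859/14002) + 32505) - 19805 = ((-20430160/44820287*(-1/8343) - 3859*1/14002) + 32505) - 19805 = ((20430160/373935654441 - 3859/14002) + 32505) - 19805 = (-1442731627387499/5235847033482882 + 32505) - 19805 = 170189765091733691911/5235847033482882 - 19805 = 66493814593605213901/5235847033482882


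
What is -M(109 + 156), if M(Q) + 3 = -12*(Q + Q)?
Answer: 6363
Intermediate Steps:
M(Q) = -3 - 24*Q (M(Q) = -3 - 12*(Q + Q) = -3 - 24*Q)
-M(109 + 156) = -(-3 - 24*(109 + 156)) = -(-3 - 24*265) = -(-3 - 6360) = -1*(-6363) = 6363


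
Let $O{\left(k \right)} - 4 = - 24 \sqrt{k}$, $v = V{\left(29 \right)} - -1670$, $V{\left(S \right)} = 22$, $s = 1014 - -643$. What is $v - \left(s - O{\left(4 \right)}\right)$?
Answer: $-9$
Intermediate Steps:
$s = 1657$ ($s = 1014 + 643 = 1657$)
$v = 1692$ ($v = 22 - -1670 = 22 + 1670 = 1692$)
$O{\left(k \right)} = 4 - 24 \sqrt{k}$
$v - \left(s - O{\left(4 \right)}\right) = 1692 + \left(\left(4 - 24 \sqrt{4}\right) - 1657\right) = 1692 + \left(\left(4 - 48\right) - 1657\right) = 1692 - 1701 = -9$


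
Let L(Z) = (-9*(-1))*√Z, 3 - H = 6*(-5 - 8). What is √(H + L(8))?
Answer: 3*√(9 + 2*√2) ≈ 10.318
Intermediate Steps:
H = 81 (H = 3 - 6*(-5 - 8) = 3 - 6*(-13) = 3 - 1*(-78) = 3 + 78 = 81)
L(Z) = 9*√Z
√(H + L(8)) = √(81 + 9*√8) = √(81 + 9*(2*√2)) = √(81 + 18*√2)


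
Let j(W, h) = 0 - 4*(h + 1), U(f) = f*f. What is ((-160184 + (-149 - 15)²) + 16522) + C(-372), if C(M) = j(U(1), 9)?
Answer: -116806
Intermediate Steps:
U(f) = f²
j(W, h) = -4 - 4*h (j(W, h) = 0 - 4*(1 + h) = 0 + (-4 - 4*h) = -4 - 4*h)
C(M) = -40 (C(M) = -4 - 4*9 = -4 - 36 = -40)
((-160184 + (-149 - 15)²) + 16522) + C(-372) = ((-160184 + (-149 - 15)²) + 16522) - 40 = ((-160184 + (-164)²) + 16522) - 40 = ((-160184 + 26896) + 16522) - 40 = (-133288 + 16522) - 40 = -116766 - 40 = -116806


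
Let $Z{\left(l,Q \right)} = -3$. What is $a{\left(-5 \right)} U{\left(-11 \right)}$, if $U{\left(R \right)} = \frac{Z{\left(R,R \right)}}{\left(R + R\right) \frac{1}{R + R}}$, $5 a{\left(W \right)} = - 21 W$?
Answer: $-63$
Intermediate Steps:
$a{\left(W \right)} = - \frac{21 W}{5}$ ($a{\left(W \right)} = \frac{\left(-21\right) W}{5} = - \frac{21 W}{5}$)
$U{\left(R \right)} = -3$ ($U{\left(R \right)} = - \frac{3}{\left(R + R\right) \frac{1}{R + R}} = - \frac{3}{2 R \frac{1}{2 R}} = - \frac{3}{1} = \left(-3\right) 1 = -3$)
$a{\left(-5 \right)} U{\left(-11 \right)} = \left(- \frac{21}{5}\right) \left(-5\right) \left(-3\right) = 21 \left(-3\right) = -63$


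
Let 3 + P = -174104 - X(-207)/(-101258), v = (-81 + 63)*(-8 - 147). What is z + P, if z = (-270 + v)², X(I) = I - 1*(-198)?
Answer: 625399076585/101258 ≈ 6.1763e+6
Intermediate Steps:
v = 2790 (v = -18*(-155) = 2790)
X(I) = 198 + I (X(I) = I + 198 = 198 + I)
z = 6350400 (z = (-270 + 2790)² = 2520² = 6350400)
P = -17629726615/101258 (P = -3 + (-174104 - (198 - 207)/(-101258)) = -3 + (-174104 - (-9)*(-1)/101258) = -3 + (-174104 - 1*9/101258) = -3 + (-174104 - 9/101258) = -3 - 17629422841/101258 = -17629726615/101258 ≈ -1.7411e+5)
z + P = 6350400 - 17629726615/101258 = 625399076585/101258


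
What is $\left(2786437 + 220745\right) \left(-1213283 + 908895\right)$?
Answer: $-915350114616$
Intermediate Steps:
$\left(2786437 + 220745\right) \left(-1213283 + 908895\right) = 3007182 \left(-304388\right) = -915350114616$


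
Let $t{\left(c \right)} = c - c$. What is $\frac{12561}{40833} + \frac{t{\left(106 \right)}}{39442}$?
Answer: $\frac{4187}{13611} \approx 0.30762$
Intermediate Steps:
$t{\left(c \right)} = 0$
$\frac{12561}{40833} + \frac{t{\left(106 \right)}}{39442} = \frac{12561}{40833} + \frac{0}{39442} = 12561 \cdot \frac{1}{40833} + 0 \cdot \frac{1}{39442} = \frac{4187}{13611} + 0 = \frac{4187}{13611}$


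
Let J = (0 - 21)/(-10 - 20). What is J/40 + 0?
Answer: 7/400 ≈ 0.017500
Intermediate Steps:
J = 7/10 (J = -21/(-30) = -21*(-1/30) = 7/10 ≈ 0.70000)
J/40 + 0 = (7/10)/40 + 0 = (1/40)*(7/10) + 0 = 7/400 + 0 = 7/400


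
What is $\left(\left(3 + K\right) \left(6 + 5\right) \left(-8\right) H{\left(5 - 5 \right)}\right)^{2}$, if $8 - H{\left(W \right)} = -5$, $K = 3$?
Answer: $47114496$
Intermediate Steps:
$H{\left(W \right)} = 13$ ($H{\left(W \right)} = 8 - -5 = 8 + 5 = 13$)
$\left(\left(3 + K\right) \left(6 + 5\right) \left(-8\right) H{\left(5 - 5 \right)}\right)^{2} = \left(\left(3 + 3\right) \left(6 + 5\right) \left(-8\right) 13\right)^{2} = \left(6 \cdot 11 \left(-8\right) 13\right)^{2} = \left(66 \left(-8\right) 13\right)^{2} = \left(\left(-528\right) 13\right)^{2} = \left(-6864\right)^{2} = 47114496$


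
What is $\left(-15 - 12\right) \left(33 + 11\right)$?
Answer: $-1188$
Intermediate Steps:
$\left(-15 - 12\right) \left(33 + 11\right) = \left(-15 - 12\right) 44 = \left(-27\right) 44 = -1188$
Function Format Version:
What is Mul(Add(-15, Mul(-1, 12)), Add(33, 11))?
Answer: -1188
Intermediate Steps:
Mul(Add(-15, Mul(-1, 12)), Add(33, 11)) = Mul(Add(-15, -12), 44) = Mul(-27, 44) = -1188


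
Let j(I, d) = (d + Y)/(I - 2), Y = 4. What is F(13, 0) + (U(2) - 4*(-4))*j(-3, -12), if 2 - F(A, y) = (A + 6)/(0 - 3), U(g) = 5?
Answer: 629/15 ≈ 41.933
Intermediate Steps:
F(A, y) = 4 + A/3 (F(A, y) = 2 - (A + 6)/(0 - 3) = 2 - (6 + A)/(-3) = 2 - (6 + A)*(-1)/3 = 2 - (-2 - A/3) = 2 + (2 + A/3) = 4 + A/3)
j(I, d) = (4 + d)/(-2 + I) (j(I, d) = (d + 4)/(I - 2) = (4 + d)/(-2 + I))
F(13, 0) + (U(2) - 4*(-4))*j(-3, -12) = (4 + (⅓)*13) + (5 - 4*(-4))*((4 - 12)/(-2 - 3)) = (4 + 13/3) + (5 + 16)*(-8/(-5)) = 25/3 + 21*(-⅕*(-8)) = 25/3 + 21*(8/5) = 25/3 + 168/5 = 629/15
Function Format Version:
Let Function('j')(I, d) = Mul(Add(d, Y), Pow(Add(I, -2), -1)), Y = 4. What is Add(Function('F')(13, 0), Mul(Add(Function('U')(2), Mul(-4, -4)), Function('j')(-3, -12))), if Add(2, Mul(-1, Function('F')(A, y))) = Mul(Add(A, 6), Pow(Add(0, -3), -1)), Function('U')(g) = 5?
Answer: Rational(629, 15) ≈ 41.933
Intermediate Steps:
Function('F')(A, y) = Add(4, Mul(Rational(1, 3), A)) (Function('F')(A, y) = Add(2, Mul(-1, Mul(Add(A, 6), Pow(Add(0, -3), -1)))) = Add(2, Mul(-1, Mul(Add(6, A), Pow(-3, -1)))) = Add(2, Mul(-1, Mul(Add(6, A), Rational(-1, 3)))) = Add(2, Mul(-1, Add(-2, Mul(Rational(-1, 3), A)))) = Add(2, Add(2, Mul(Rational(1, 3), A))) = Add(4, Mul(Rational(1, 3), A)))
Function('j')(I, d) = Mul(Pow(Add(-2, I), -1), Add(4, d)) (Function('j')(I, d) = Mul(Add(d, 4), Pow(Add(I, -2), -1)) = Mul(Add(4, d), Pow(Add(-2, I), -1)) = Mul(Pow(Add(-2, I), -1), Add(4, d)))
Add(Function('F')(13, 0), Mul(Add(Function('U')(2), Mul(-4, -4)), Function('j')(-3, -12))) = Add(Add(4, Mul(Rational(1, 3), 13)), Mul(Add(5, Mul(-4, -4)), Mul(Pow(Add(-2, -3), -1), Add(4, -12)))) = Add(Add(4, Rational(13, 3)), Mul(Add(5, 16), Mul(Pow(-5, -1), -8))) = Add(Rational(25, 3), Mul(21, Mul(Rational(-1, 5), -8))) = Add(Rational(25, 3), Mul(21, Rational(8, 5))) = Add(Rational(25, 3), Rational(168, 5)) = Rational(629, 15)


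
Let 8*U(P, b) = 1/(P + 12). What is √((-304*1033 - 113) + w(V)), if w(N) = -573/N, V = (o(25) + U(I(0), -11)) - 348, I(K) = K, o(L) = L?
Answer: 3*I*√33558665965561/31007 ≈ 560.48*I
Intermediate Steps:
U(P, b) = 1/(8*(12 + P)) (U(P, b) = 1/(8*(P + 12)) = 1/(8*(12 + P)))
V = -31007/96 (V = (25 + 1/(8*(12 + 0))) - 348 = (25 + (⅛)/12) - 348 = (25 + (⅛)*(1/12)) - 348 = (25 + 1/96) - 348 = 2401/96 - 348 = -31007/96 ≈ -322.99)
√((-304*1033 - 113) + w(V)) = √((-304*1033 - 113) - 573/(-31007/96)) = √((-314032 - 113) - 573*(-96/31007)) = √(-314145 + 55008/31007) = √(-9740639007/31007) = 3*I*√33558665965561/31007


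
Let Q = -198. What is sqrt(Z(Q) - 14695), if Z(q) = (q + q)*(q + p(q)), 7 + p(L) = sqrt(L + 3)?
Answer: sqrt(66485 - 396*I*sqrt(195)) ≈ 258.07 - 10.714*I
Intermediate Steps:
p(L) = -7 + sqrt(3 + L) (p(L) = -7 + sqrt(L + 3) = -7 + sqrt(3 + L))
Z(q) = 2*q*(-7 + q + sqrt(3 + q)) (Z(q) = (q + q)*(q + (-7 + sqrt(3 + q))) = (2*q)*(-7 + q + sqrt(3 + q)) = 2*q*(-7 + q + sqrt(3 + q)))
sqrt(Z(Q) - 14695) = sqrt(2*(-198)*(-7 - 198 + sqrt(3 - 198)) - 14695) = sqrt(2*(-198)*(-7 - 198 + sqrt(-195)) - 14695) = sqrt(2*(-198)*(-7 - 198 + I*sqrt(195)) - 14695) = sqrt(2*(-198)*(-205 + I*sqrt(195)) - 14695) = sqrt((81180 - 396*I*sqrt(195)) - 14695) = sqrt(66485 - 396*I*sqrt(195))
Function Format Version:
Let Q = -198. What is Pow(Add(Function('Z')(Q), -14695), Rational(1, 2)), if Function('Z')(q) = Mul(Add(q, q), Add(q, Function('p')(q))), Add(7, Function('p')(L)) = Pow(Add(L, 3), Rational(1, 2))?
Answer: Pow(Add(66485, Mul(-396, I, Pow(195, Rational(1, 2)))), Rational(1, 2)) ≈ Add(258.07, Mul(-10.714, I))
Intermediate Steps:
Function('p')(L) = Add(-7, Pow(Add(3, L), Rational(1, 2))) (Function('p')(L) = Add(-7, Pow(Add(L, 3), Rational(1, 2))) = Add(-7, Pow(Add(3, L), Rational(1, 2))))
Function('Z')(q) = Mul(2, q, Add(-7, q, Pow(Add(3, q), Rational(1, 2)))) (Function('Z')(q) = Mul(Add(q, q), Add(q, Add(-7, Pow(Add(3, q), Rational(1, 2))))) = Mul(Mul(2, q), Add(-7, q, Pow(Add(3, q), Rational(1, 2)))) = Mul(2, q, Add(-7, q, Pow(Add(3, q), Rational(1, 2)))))
Pow(Add(Function('Z')(Q), -14695), Rational(1, 2)) = Pow(Add(Mul(2, -198, Add(-7, -198, Pow(Add(3, -198), Rational(1, 2)))), -14695), Rational(1, 2)) = Pow(Add(Mul(2, -198, Add(-7, -198, Pow(-195, Rational(1, 2)))), -14695), Rational(1, 2)) = Pow(Add(Mul(2, -198, Add(-7, -198, Mul(I, Pow(195, Rational(1, 2))))), -14695), Rational(1, 2)) = Pow(Add(Mul(2, -198, Add(-205, Mul(I, Pow(195, Rational(1, 2))))), -14695), Rational(1, 2)) = Pow(Add(Add(81180, Mul(-396, I, Pow(195, Rational(1, 2)))), -14695), Rational(1, 2)) = Pow(Add(66485, Mul(-396, I, Pow(195, Rational(1, 2)))), Rational(1, 2))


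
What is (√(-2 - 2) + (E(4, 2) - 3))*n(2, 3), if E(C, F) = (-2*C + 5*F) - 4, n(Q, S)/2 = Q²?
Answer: -40 + 16*I ≈ -40.0 + 16.0*I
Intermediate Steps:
n(Q, S) = 2*Q²
E(C, F) = -4 - 2*C + 5*F
(√(-2 - 2) + (E(4, 2) - 3))*n(2, 3) = (√(-2 - 2) + ((-4 - 2*4 + 5*2) - 3))*(2*2²) = (√(-4) + ((-4 - 8 + 10) - 3))*(2*4) = (2*I + (-2 - 3))*8 = (2*I - 5)*8 = (-5 + 2*I)*8 = -40 + 16*I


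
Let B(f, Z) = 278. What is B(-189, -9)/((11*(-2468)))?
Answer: -139/13574 ≈ -0.010240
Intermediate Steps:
B(-189, -9)/((11*(-2468))) = 278/((11*(-2468))) = 278/(-27148) = 278*(-1/27148) = -139/13574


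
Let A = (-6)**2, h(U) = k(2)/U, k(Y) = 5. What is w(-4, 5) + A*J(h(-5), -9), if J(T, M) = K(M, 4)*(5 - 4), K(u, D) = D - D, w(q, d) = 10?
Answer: 10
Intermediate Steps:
K(u, D) = 0
h(U) = 5/U
J(T, M) = 0 (J(T, M) = 0*(5 - 4) = 0*1 = 0)
A = 36
w(-4, 5) + A*J(h(-5), -9) = 10 + 36*0 = 10 + 0 = 10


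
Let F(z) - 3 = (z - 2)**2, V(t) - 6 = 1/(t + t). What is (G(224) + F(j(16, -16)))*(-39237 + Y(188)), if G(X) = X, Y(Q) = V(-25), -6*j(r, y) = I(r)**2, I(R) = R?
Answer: -39229058449/450 ≈ -8.7176e+7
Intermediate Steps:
V(t) = 6 + 1/(2*t) (V(t) = 6 + 1/(t + t) = 6 + 1/(2*t))
j(r, y) = -r**2/6
Y(Q) = 299/50 (Y(Q) = 6 + (1/2)/(-25) = 6 + (1/2)*(-1/25) = 6 - 1/50 = 299/50)
F(z) = 3 + (-2 + z)**2 (F(z) = 3 + (z - 2)**2 = 3 + (-2 + z)**2)
(G(224) + F(j(16, -16)))*(-39237 + Y(188)) = (224 + (3 + (-2 - 1/6*16**2)**2))*(-39237 + 299/50) = (224 + (3 + (-2 - 1/6*256)**2))*(-1961551/50) = (224 + (3 + (-2 - 128/3)**2))*(-1961551/50) = (224 + (3 + (-134/3)**2))*(-1961551/50) = (224 + (3 + 17956/9))*(-1961551/50) = (224 + 17983/9)*(-1961551/50) = (19999/9)*(-1961551/50) = -39229058449/450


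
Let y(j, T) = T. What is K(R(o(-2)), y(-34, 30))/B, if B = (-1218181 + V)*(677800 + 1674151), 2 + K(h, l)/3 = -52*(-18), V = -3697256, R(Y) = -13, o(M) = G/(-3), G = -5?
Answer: -934/3853622322529 ≈ -2.4237e-10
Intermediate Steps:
o(M) = 5/3 (o(M) = -5/(-3) = -5*(-⅓) = 5/3)
K(h, l) = 2802 (K(h, l) = -6 + 3*(-52*(-18)) = -6 + 3*936 = -6 + 2808 = 2802)
B = -11560866967587 (B = (-1218181 - 3697256)*(677800 + 1674151) = -4915437*2351951 = -11560866967587)
K(R(o(-2)), y(-34, 30))/B = 2802/(-11560866967587) = 2802*(-1/11560866967587) = -934/3853622322529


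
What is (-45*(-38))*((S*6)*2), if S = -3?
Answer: -61560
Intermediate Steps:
(-45*(-38))*((S*6)*2) = (-45*(-38))*(-3*6*2) = 1710*(-18*2) = 1710*(-36) = -61560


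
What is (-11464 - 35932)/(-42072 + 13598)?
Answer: 23698/14237 ≈ 1.6645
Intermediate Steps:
(-11464 - 35932)/(-42072 + 13598) = -47396/(-28474) = -47396*(-1/28474) = 23698/14237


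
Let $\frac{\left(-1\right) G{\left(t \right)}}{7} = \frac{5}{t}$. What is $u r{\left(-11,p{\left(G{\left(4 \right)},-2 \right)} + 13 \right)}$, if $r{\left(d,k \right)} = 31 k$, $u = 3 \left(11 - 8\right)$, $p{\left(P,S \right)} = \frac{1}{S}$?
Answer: $\frac{6975}{2} \approx 3487.5$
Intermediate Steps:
$G{\left(t \right)} = - \frac{35}{t}$ ($G{\left(t \right)} = - 7 \frac{5}{t} = - \frac{35}{t}$)
$u = 9$ ($u = 3 \cdot 3 = 9$)
$u r{\left(-11,p{\left(G{\left(4 \right)},-2 \right)} + 13 \right)} = 9 \cdot 31 \left(\frac{1}{-2} + 13\right) = 9 \cdot 31 \left(- \frac{1}{2} + 13\right) = 9 \cdot 31 \cdot \frac{25}{2} = 9 \cdot \frac{775}{2} = \frac{6975}{2}$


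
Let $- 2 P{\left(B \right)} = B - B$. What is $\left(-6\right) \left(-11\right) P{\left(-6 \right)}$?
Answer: $0$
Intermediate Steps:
$P{\left(B \right)} = 0$ ($P{\left(B \right)} = - \frac{B - B}{2} = \left(- \frac{1}{2}\right) 0 = 0$)
$\left(-6\right) \left(-11\right) P{\left(-6 \right)} = \left(-6\right) \left(-11\right) 0 = 66 \cdot 0 = 0$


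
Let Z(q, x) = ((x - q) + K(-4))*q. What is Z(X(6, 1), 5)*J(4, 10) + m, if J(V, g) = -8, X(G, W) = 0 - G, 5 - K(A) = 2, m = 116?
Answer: 788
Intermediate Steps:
K(A) = 3 (K(A) = 5 - 1*2 = 5 - 2 = 3)
X(G, W) = -G
Z(q, x) = q*(3 + x - q) (Z(q, x) = ((x - q) + 3)*q = (3 + x - q)*q = q*(3 + x - q))
Z(X(6, 1), 5)*J(4, 10) + m = ((-1*6)*(3 + 5 - (-1)*6))*(-8) + 116 = -6*(3 + 5 - 1*(-6))*(-8) + 116 = -6*(3 + 5 + 6)*(-8) + 116 = -6*14*(-8) + 116 = -84*(-8) + 116 = 672 + 116 = 788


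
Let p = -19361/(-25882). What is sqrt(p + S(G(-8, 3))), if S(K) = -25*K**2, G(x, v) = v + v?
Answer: I*sqrt(602389030198)/25882 ≈ 29.988*I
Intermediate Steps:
G(x, v) = 2*v
p = 19361/25882 (p = -19361*(-1/25882) = 19361/25882 ≈ 0.74805)
sqrt(p + S(G(-8, 3))) = sqrt(19361/25882 - 25*(2*3)**2) = sqrt(19361/25882 - 25*6**2) = sqrt(19361/25882 - 25*36) = sqrt(19361/25882 - 900) = sqrt(-23274439/25882) = I*sqrt(602389030198)/25882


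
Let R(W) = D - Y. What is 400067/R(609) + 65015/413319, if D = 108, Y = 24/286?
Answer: 7882270040273/2126112936 ≈ 3707.4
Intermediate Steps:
Y = 12/143 (Y = 24*(1/286) = 12/143 ≈ 0.083916)
R(W) = 15432/143 (R(W) = 108 - 1*12/143 = 108 - 12/143 = 15432/143)
400067/R(609) + 65015/413319 = 400067/(15432/143) + 65015/413319 = 400067*(143/15432) + 65015*(1/413319) = 57209581/15432 + 65015/413319 = 7882270040273/2126112936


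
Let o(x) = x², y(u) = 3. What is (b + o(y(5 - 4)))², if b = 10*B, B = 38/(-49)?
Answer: 3721/2401 ≈ 1.5498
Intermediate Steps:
B = -38/49 (B = 38*(-1/49) = -38/49 ≈ -0.77551)
b = -380/49 (b = 10*(-38/49) = -380/49 ≈ -7.7551)
(b + o(y(5 - 4)))² = (-380/49 + 3²)² = (-380/49 + 9)² = (61/49)² = 3721/2401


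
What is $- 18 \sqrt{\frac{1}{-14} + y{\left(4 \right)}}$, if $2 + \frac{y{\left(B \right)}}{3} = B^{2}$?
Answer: $- \frac{9 \sqrt{8218}}{7} \approx -116.55$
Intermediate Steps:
$y{\left(B \right)} = -6 + 3 B^{2}$
$- 18 \sqrt{\frac{1}{-14} + y{\left(4 \right)}} = - 18 \sqrt{\frac{1}{-14} - \left(6 - 3 \cdot 4^{2}\right)} = - 18 \sqrt{- \frac{1}{14} + \left(-6 + 3 \cdot 16\right)} = - 18 \sqrt{- \frac{1}{14} + \left(-6 + 48\right)} = - 18 \sqrt{- \frac{1}{14} + 42} = - 18 \sqrt{\frac{587}{14}} = - 18 \frac{\sqrt{8218}}{14} = - \frac{9 \sqrt{8218}}{7}$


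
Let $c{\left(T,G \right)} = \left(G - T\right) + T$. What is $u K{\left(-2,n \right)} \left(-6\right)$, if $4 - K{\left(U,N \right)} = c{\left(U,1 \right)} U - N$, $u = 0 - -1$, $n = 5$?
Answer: $-66$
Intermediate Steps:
$u = 1$ ($u = 0 + 1 = 1$)
$c{\left(T,G \right)} = G$
$K{\left(U,N \right)} = 4 + N - U$ ($K{\left(U,N \right)} = 4 - \left(1 U - N\right) = 4 - \left(U - N\right) = 4 + \left(N - U\right) = 4 + N - U$)
$u K{\left(-2,n \right)} \left(-6\right) = 1 \left(4 + 5 - -2\right) \left(-6\right) = 1 \left(4 + 5 + 2\right) \left(-6\right) = 1 \cdot 11 \left(-6\right) = 11 \left(-6\right) = -66$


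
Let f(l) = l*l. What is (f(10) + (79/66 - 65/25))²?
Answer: 1058656369/108900 ≈ 9721.4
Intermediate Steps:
f(l) = l²
(f(10) + (79/66 - 65/25))² = (10² + (79/66 - 65/25))² = (100 + (79*(1/66) - 65*1/25))² = (100 + (79/66 - 13/5))² = (100 - 463/330)² = (32537/330)² = 1058656369/108900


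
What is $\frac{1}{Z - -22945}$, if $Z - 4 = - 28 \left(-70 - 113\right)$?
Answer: $\frac{1}{28073} \approx 3.5621 \cdot 10^{-5}$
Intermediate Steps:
$Z = 5128$ ($Z = 4 - 28 \left(-70 - 113\right) = 4 - -5124 = 4 + 5124 = 5128$)
$\frac{1}{Z - -22945} = \frac{1}{5128 - -22945} = \frac{1}{5128 + \left(-22024 + 44969\right)} = \frac{1}{5128 + 22945} = \frac{1}{28073}$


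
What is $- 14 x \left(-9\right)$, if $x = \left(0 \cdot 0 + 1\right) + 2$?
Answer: $378$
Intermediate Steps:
$x = 3$ ($x = \left(0 + 1\right) + 2 = 1 + 2 = 3$)
$- 14 x \left(-9\right) = \left(-14\right) 3 \left(-9\right) = \left(-42\right) \left(-9\right) = 378$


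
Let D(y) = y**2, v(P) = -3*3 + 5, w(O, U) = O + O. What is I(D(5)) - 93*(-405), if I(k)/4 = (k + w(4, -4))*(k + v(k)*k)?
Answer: 27765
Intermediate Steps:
w(O, U) = 2*O
v(P) = -4 (v(P) = -9 + 5 = -4)
I(k) = -12*k*(8 + k) (I(k) = 4*((k + 2*4)*(k - 4*k)) = 4*((k + 8)*(-3*k)) = 4*((8 + k)*(-3*k)) = 4*(-3*k*(8 + k)) = -12*k*(8 + k))
I(D(5)) - 93*(-405) = 12*5**2*(-8 - 1*5**2) - 93*(-405) = 12*25*(-8 - 1*25) + 37665 = 12*25*(-8 - 25) + 37665 = 12*25*(-33) + 37665 = -9900 + 37665 = 27765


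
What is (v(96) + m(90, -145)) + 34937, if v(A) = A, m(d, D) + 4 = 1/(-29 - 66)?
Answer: 3327754/95 ≈ 35029.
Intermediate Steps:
m(d, D) = -381/95 (m(d, D) = -4 + 1/(-29 - 66) = -4 + 1/(-95) = -4 - 1/95 = -381/95)
(v(96) + m(90, -145)) + 34937 = (96 - 381/95) + 34937 = 8739/95 + 34937 = 3327754/95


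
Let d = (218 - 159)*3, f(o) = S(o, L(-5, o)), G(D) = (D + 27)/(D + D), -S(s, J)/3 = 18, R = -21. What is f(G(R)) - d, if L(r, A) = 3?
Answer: -231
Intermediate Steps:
S(s, J) = -54 (S(s, J) = -3*18 = -54)
G(D) = (27 + D)/(2*D) (G(D) = (27 + D)/((2*D)) = (27 + D)*(1/(2*D)) = (27 + D)/(2*D))
f(o) = -54
d = 177 (d = 59*3 = 177)
f(G(R)) - d = -54 - 1*177 = -54 - 177 = -231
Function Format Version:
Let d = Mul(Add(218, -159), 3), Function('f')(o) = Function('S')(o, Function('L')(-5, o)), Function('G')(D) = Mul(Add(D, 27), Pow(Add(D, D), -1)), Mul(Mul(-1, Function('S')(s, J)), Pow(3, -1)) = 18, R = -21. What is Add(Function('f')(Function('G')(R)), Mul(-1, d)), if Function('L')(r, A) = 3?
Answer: -231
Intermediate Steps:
Function('S')(s, J) = -54 (Function('S')(s, J) = Mul(-3, 18) = -54)
Function('G')(D) = Mul(Rational(1, 2), Pow(D, -1), Add(27, D)) (Function('G')(D) = Mul(Add(27, D), Pow(Mul(2, D), -1)) = Mul(Add(27, D), Mul(Rational(1, 2), Pow(D, -1))) = Mul(Rational(1, 2), Pow(D, -1), Add(27, D)))
Function('f')(o) = -54
d = 177 (d = Mul(59, 3) = 177)
Add(Function('f')(Function('G')(R)), Mul(-1, d)) = Add(-54, Mul(-1, 177)) = Add(-54, -177) = -231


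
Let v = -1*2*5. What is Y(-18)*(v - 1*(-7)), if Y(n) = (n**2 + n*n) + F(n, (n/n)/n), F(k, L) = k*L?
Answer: -1947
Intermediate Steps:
F(k, L) = L*k
v = -10 (v = -2*5 = -10)
Y(n) = 1 + 2*n**2 (Y(n) = (n**2 + n*n) + ((n/n)/n)*n = (n**2 + n**2) + (1/n)*n = 2*n**2 + n/n = 2*n**2 + 1 = 1 + 2*n**2)
Y(-18)*(v - 1*(-7)) = (1 + 2*(-18)**2)*(-10 - 1*(-7)) = (1 + 2*324)*(-10 + 7) = (1 + 648)*(-3) = 649*(-3) = -1947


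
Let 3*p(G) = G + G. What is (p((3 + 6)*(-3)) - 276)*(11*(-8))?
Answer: 25872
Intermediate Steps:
p(G) = 2*G/3 (p(G) = (G + G)/3 = (2*G)/3 = 2*G/3)
(p((3 + 6)*(-3)) - 276)*(11*(-8)) = (2*((3 + 6)*(-3))/3 - 276)*(11*(-8)) = (2*(9*(-3))/3 - 276)*(-88) = ((2/3)*(-27) - 276)*(-88) = (-18 - 276)*(-88) = -294*(-88) = 25872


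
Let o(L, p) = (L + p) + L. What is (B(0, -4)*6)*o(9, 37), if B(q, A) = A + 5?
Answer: 330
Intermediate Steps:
B(q, A) = 5 + A
o(L, p) = p + 2*L
(B(0, -4)*6)*o(9, 37) = ((5 - 4)*6)*(37 + 2*9) = (1*6)*(37 + 18) = 6*55 = 330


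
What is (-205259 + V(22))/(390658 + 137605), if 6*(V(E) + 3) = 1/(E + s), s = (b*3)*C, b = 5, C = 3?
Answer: -82515323/212361726 ≈ -0.38856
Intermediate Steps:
s = 45 (s = (5*3)*3 = 15*3 = 45)
V(E) = -3 + 1/(6*(45 + E)) (V(E) = -3 + 1/(6*(E + 45)) = -3 + 1/(6*(45 + E)))
(-205259 + V(22))/(390658 + 137605) = (-205259 + (-809 - 18*22)/(6*(45 + 22)))/(390658 + 137605) = (-205259 + (1/6)*(-809 - 396)/67)/528263 = (-205259 + (1/6)*(1/67)*(-1205))*(1/528263) = (-205259 - 1205/402)*(1/528263) = -82515323/402*1/528263 = -82515323/212361726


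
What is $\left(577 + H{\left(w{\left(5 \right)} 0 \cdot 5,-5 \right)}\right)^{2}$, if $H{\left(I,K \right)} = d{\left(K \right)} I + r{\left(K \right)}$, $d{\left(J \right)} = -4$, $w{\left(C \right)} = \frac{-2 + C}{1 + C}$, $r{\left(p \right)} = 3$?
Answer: $336400$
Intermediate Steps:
$w{\left(C \right)} = \frac{-2 + C}{1 + C}$
$H{\left(I,K \right)} = 3 - 4 I$ ($H{\left(I,K \right)} = - 4 I + 3 = 3 - 4 I$)
$\left(577 + H{\left(w{\left(5 \right)} 0 \cdot 5,-5 \right)}\right)^{2} = \left(577 + \left(3 - 4 \frac{-2 + 5}{1 + 5} \cdot 0 \cdot 5\right)\right)^{2} = \left(577 + \left(3 - 4 \cdot \frac{1}{6} \cdot 3 \cdot 0 \cdot 5\right)\right)^{2} = \left(577 + \left(3 - 4 \cdot \frac{1}{2} \cdot 0 \cdot 5\right)\right)^{2} = \left(577 + \left(3 - 4 \cdot 0 \cdot 5\right)\right)^{2} = \left(577 + \left(3 - 0\right)\right)^{2} = \left(577 + \left(3 + 0\right)\right)^{2} = \left(577 + 3\right)^{2} = 580^{2} = 336400$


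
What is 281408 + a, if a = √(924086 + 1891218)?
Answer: 281408 + 2*√703826 ≈ 2.8309e+5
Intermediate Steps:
a = 2*√703826 (a = √2815304 = 2*√703826 ≈ 1677.9)
281408 + a = 281408 + 2*√703826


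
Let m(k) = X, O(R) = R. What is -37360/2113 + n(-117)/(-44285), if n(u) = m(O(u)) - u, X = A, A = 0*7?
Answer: -1654734821/93574205 ≈ -17.684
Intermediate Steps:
A = 0
X = 0
m(k) = 0
n(u) = -u (n(u) = 0 - u = -u)
-37360/2113 + n(-117)/(-44285) = -37360/2113 - 1*(-117)/(-44285) = -37360*1/2113 + 117*(-1/44285) = -37360/2113 - 117/44285 = -1654734821/93574205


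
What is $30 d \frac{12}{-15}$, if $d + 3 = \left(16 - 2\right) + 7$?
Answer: $-432$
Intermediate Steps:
$d = 18$ ($d = -3 + \left(\left(16 - 2\right) + 7\right) = -3 + \left(14 + 7\right) = -3 + 21 = 18$)
$30 d \frac{12}{-15} = 30 \cdot 18 \frac{12}{-15} = 540 \cdot 12 \left(- \frac{1}{15}\right) = 540 \left(- \frac{4}{5}\right) = -432$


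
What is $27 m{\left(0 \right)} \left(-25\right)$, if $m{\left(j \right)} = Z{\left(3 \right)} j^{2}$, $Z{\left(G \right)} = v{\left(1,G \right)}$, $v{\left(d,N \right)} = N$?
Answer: $0$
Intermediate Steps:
$Z{\left(G \right)} = G$
$m{\left(j \right)} = 3 j^{2}$
$27 m{\left(0 \right)} \left(-25\right) = 27 \cdot 3 \cdot 0^{2} \left(-25\right) = 27 \cdot 3 \cdot 0 \left(-25\right) = 27 \cdot 0 \left(-25\right) = 0 \left(-25\right) = 0$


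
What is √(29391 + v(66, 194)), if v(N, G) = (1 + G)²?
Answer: 106*√6 ≈ 259.65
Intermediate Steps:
√(29391 + v(66, 194)) = √(29391 + (1 + 194)²) = √(29391 + 195²) = √(29391 + 38025) = √67416 = 106*√6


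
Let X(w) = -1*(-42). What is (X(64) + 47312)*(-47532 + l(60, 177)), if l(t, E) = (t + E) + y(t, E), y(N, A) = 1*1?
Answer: -2239560076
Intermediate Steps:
y(N, A) = 1
l(t, E) = 1 + E + t (l(t, E) = (t + E) + 1 = (E + t) + 1 = 1 + E + t)
X(w) = 42
(X(64) + 47312)*(-47532 + l(60, 177)) = (42 + 47312)*(-47532 + (1 + 177 + 60)) = 47354*(-47532 + 238) = 47354*(-47294) = -2239560076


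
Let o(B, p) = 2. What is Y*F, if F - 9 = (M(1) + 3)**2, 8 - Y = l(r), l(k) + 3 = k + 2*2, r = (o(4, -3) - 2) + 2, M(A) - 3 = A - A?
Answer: 225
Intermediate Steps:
M(A) = 3 (M(A) = 3 + (A - A) = 3 + 0 = 3)
r = 2 (r = (2 - 2) + 2 = 0 + 2 = 2)
l(k) = 1 + k (l(k) = -3 + (k + 2*2) = -3 + (k + 4) = -3 + (4 + k) = 1 + k)
Y = 5 (Y = 8 - (1 + 2) = 8 - 1*3 = 8 - 3 = 5)
F = 45 (F = 9 + (3 + 3)**2 = 9 + 6**2 = 9 + 36 = 45)
Y*F = 5*45 = 225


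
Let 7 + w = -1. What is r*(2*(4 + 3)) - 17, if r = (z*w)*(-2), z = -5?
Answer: -1137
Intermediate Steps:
w = -8 (w = -7 - 1 = -8)
r = -80 (r = -5*(-8)*(-2) = 40*(-2) = -80)
r*(2*(4 + 3)) - 17 = -160*(4 + 3) - 17 = -160*7 - 17 = -80*14 - 17 = -1120 - 17 = -1137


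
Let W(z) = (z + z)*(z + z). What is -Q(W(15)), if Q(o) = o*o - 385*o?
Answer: -463500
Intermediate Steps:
W(z) = 4*z² (W(z) = (2*z)*(2*z) = 4*z²)
Q(o) = o² - 385*o
-Q(W(15)) = -4*15²*(-385 + 4*15²) = -4*225*(-385 + 4*225) = -900*(-385 + 900) = -900*515 = -1*463500 = -463500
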